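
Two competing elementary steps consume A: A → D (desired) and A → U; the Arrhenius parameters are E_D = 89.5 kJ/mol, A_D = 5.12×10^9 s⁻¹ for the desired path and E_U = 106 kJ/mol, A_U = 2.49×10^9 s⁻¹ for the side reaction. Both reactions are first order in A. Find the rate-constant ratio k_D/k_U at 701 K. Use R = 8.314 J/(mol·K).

With equal orders, S_{D/U} = k_D/k_U = (A_D/A_U)·exp[(E_U−E_D)/(RT)].
(E_U−E_D)/(RT) = (106−89.5)×10³/(8.314×701) = 16500/5828 = 2.831.
k_D/k_U = (5.12×10^9/2.49×10^9)·exp(2.831) = 2.056 × 16.96 = 34.9.

34.9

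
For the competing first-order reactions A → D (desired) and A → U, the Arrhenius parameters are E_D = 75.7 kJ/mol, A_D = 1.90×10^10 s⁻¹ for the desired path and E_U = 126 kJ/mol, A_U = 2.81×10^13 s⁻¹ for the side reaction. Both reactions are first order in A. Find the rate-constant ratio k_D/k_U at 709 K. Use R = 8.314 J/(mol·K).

Since both paths have the same order in A, the concentration cancels and S_{D/U} = k_D/k_U = (A_D/A_U)·exp[(E_U−E_D)/(RT)].
(E_U−E_D)/(RT) = (126−75.7)×10³/(8.314×709) = 50300/5895 = 8.533.
k_D/k_U = (1.90×10^10/2.81×10^13)·exp(8.533) = 6.762×10^-4 × 5081 = 3.44.
Since E_D < E_U, lowering the temperature improves selectivity toward D.

3.44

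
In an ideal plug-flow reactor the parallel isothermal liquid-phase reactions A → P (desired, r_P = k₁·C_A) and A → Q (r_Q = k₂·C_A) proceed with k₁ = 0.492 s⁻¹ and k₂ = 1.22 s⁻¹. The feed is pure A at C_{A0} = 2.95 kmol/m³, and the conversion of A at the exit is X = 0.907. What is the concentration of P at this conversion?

C_A = C_{A0}(1−X) = 0.2743 kmol/m³.
Both paths are first order in A, so the instantaneous fraction to P is constant: dC_P/d(−C_A) = k₁/(k₁+k₂) = 0.2874.
C_P = 0.2874·(C_{A0}−C_A) = 0.2874×2.676 = 0.769 kmol/m³.

0.769 kmol/m³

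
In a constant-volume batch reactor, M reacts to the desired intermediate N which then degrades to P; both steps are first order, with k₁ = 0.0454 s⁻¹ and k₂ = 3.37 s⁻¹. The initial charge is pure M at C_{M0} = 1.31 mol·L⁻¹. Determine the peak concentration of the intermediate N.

Evaluating C_N at t_opt = ln(k₂/k₁)/(k₂−k₁) gives C_{N,max}/C_{M0} = (k₁/k₂)^[k₂/(k₂−k₁)].
= (0.0454/3.37)^(3.37/(3.37−0.0454)) = (0.01347)^(1.014) = 0.01270.
C_{N,max} = 0.01270×1.31 = 0.0166 mol·L⁻¹.

0.0166 mol·L⁻¹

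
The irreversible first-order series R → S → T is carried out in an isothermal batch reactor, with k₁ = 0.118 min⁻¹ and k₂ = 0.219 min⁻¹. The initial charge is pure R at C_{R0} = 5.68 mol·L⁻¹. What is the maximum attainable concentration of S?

For a first-order series the maximum intermediate yield is C_{S,max}/C_{R0} = (k₁/k₂)^[k₂/(k₂−k₁)].
= (0.118/0.219)^(0.219/(0.219−0.118)) = (0.5388)^(2.168) = 0.2616.
C_{S,max} = 0.2616×5.68 = 1.49 mol·L⁻¹.

1.49 mol·L⁻¹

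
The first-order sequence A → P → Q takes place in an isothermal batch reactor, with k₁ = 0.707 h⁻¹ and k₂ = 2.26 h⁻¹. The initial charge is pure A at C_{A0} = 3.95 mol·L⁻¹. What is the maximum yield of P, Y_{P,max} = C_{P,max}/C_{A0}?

For a first-order series the maximum intermediate yield is C_{P,max}/C_{A0} = (k₁/k₂)^[k₂/(k₂−k₁)].
= (0.707/2.26)^(2.26/(2.26−0.707)) = (0.3128)^(1.455) = 0.1843.

0.184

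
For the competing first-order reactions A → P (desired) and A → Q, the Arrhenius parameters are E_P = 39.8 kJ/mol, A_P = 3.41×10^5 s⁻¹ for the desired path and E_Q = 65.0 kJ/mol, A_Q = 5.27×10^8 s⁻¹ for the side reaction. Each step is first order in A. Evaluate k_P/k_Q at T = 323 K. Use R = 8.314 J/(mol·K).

With equal orders, S_{P/Q} = k_P/k_Q = (A_P/A_Q)·exp[(E_Q−E_P)/(RT)].
(E_Q−E_P)/(RT) = (65.0−39.8)×10³/(8.314×323) = 25200/2685 = 9.384.
k_P/k_Q = (3.41×10^5/5.27×10^8)·exp(9.384) = 6.471×10^-4 × 11897 = 7.70.

7.70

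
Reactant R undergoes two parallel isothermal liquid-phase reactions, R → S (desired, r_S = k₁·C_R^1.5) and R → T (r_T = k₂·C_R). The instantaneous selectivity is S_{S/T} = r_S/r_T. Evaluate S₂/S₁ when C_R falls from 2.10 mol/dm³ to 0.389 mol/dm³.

S_{S/T} = (k₁/k₂)·C_R^0.5, so S₂/S₁ = (C_{R,2}/C_{R,1})^0.5.
= (0.389/2.10)^0.5 = (0.1852)^0.5 = 0.430.
Selectivity toward S falls as C_R falls — high-concentration operation is favoured.

0.430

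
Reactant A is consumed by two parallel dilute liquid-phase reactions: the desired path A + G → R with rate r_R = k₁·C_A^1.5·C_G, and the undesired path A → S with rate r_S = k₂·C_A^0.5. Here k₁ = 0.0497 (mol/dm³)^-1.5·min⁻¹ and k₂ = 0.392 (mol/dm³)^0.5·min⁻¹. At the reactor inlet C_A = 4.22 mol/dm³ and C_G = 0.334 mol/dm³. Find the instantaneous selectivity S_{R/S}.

S_{R/S} = r_R/r_S = (k₁·C_A^1.5·C_G)/(k₂·C_A^0.5) = (k₁/k₂)·C_A·C_G.
= (0.0497×4.220^1.5×0.3340) / (0.392×4.220^0.5) = 0.1439/0.8053 = 0.179.

0.179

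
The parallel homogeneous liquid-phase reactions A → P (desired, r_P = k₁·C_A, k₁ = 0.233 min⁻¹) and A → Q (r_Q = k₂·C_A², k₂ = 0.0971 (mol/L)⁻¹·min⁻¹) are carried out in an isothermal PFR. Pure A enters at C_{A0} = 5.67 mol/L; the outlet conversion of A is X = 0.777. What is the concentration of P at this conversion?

C_A = C_{A0}(1−X) = 1.264 mol/L.
Along a PFR/batch, dC_P/dC_A = −r_P/(r_P+r_Q) = −k₁/(k₁+k₂·C_A).
Integrating from C_{A0} to C_A: C_P = (0.233/0.0971)·ln[(0.233+0.0971·5.67)/(0.233+0.0971·1.26)] = 2.400·ln(0.7836/0.3558) = 1.895 mol/L.

1.89 mol/L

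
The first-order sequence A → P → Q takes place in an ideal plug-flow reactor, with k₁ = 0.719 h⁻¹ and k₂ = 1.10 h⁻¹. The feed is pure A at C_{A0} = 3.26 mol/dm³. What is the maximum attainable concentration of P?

Evaluating C_P at τ_opt = ln(k₂/k₁)/(k₂−k₁) gives C_{P,max}/C_{A0} = (k₁/k₂)^[k₂/(k₂−k₁)].
= (0.719/1.10)^(1.10/(1.10−0.719)) = (0.6536)^(2.887) = 0.2930.
C_{P,max} = 0.2930×3.26 = 0.955 mol/dm³.

0.955 mol/dm³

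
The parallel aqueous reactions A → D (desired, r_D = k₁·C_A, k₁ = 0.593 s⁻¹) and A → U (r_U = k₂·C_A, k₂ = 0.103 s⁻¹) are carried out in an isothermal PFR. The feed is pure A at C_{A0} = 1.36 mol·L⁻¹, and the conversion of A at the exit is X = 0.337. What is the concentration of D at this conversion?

C_A = C_{A0}(1−X) = 0.9017 mol·L⁻¹.
Both paths are first order in A, so the instantaneous fraction to D is constant: dC_D/d(−C_A) = k₁/(k₁+k₂) = 0.8520.
C_D = 0.8520·(C_{A0}−C_A) = 0.8520×0.4583 = 0.390 mol·L⁻¹.

0.390 mol·L⁻¹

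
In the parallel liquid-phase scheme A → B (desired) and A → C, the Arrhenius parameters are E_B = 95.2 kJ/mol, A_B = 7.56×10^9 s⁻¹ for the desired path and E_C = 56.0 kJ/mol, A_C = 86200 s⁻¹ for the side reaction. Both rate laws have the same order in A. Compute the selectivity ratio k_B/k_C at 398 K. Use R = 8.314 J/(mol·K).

0.628

Since both paths have the same order in A, the concentration cancels and S_{B/C} = k_B/k_C = (A_B/A_C)·exp[(E_C−E_B)/(RT)].
(E_C−E_B)/(RT) = (56.0−95.2)×10³/(8.314×398) = -39200/3309 = -11.85.
k_B/k_C = (7.56×10^9/86200)·exp(-11.85) = 87703 × 7.163×10^-6 = 0.628.
Since E_B > E_C, raising the temperature improves selectivity toward B.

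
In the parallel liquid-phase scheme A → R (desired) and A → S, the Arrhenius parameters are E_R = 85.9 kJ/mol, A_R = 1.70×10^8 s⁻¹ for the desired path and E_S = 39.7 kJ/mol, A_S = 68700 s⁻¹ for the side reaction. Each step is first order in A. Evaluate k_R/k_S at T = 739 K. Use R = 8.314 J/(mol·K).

Since both paths have the same order in A, the concentration cancels and S_{R/S} = k_R/k_S = (A_R/A_S)·exp[(E_S−E_R)/(RT)].
(E_S−E_R)/(RT) = (39.7−85.9)×10³/(8.314×739) = -46200/6144 = -7.519.
k_R/k_S = (1.70×10^8/68700)·exp(-7.519) = 2475 × 5.424×10^-4 = 1.34.

1.34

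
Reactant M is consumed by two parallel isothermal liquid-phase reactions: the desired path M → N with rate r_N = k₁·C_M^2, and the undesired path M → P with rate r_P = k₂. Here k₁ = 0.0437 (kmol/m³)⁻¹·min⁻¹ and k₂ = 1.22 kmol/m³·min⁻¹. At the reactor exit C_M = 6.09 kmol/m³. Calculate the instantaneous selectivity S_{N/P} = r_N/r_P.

1.33

S_{N/P} = r_N/r_P = (k₁·C_M^2)/(k₂) = (k₁/k₂)·C_M^2.
= (0.0437×6.090^2) / (1.22) = 1.621/1.220 = 1.33.
Since the desired path is higher order in M, keeping C_M high (PFR or concentrated feed) favours N.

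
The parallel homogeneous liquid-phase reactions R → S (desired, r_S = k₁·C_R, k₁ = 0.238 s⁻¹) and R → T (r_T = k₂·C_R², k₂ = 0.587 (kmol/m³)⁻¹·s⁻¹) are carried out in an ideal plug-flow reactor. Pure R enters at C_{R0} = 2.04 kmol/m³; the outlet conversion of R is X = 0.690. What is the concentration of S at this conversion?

C_R = C_{R0}(1−X) = 0.6324 kmol/m³.
Along a PFR/batch, dC_S/dC_R = −r_S/(r_S+r_T) = −k₁/(k₁+k₂·C_R).
Integrating from C_{R0} to C_R: C_S = (0.238/0.587)·ln[(0.238+0.587·2.04)/(0.238+0.587·0.632)] = 0.4055·ln(1.435/0.6092) = 0.3475 kmol/m³.

0.348 kmol/m³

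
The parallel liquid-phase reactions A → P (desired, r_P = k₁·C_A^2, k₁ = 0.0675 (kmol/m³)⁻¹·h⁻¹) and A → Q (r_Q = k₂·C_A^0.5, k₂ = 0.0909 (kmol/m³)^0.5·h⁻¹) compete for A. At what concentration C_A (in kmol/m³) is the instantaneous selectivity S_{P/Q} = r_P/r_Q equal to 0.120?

0.297 kmol/m³

S_{P/Q} = (k₁/k₂)·C_A^1.5 ⇒ C_A = (S·k₂/k₁)^(1/1.5).
= (0.120×0.0909/0.0675)^(0.6667) = (0.1616)^(0.6667) = 0.297 kmol/m³.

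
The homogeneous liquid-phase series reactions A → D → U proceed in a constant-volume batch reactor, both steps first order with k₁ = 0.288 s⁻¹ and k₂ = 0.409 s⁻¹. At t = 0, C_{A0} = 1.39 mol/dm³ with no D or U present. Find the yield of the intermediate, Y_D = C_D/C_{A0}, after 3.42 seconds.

The intermediate concentration in a first-order A→B→C sequence is C_D = k₁C_{A0}(e^(−k₁t) − e^(−k₂t))/(k₂−k₁).
e^(−k₁t) = e^(−0.288×3.42) = e^(−0.9850) = 0.3735; e^(−k₂t) = e^(−1.399) = 0.2469.
C_D = 0.288×1.39/(0.409−0.288) × (0.3735−0.2469) = 3.308×0.1266 = 0.4187 mol/dm³.
Y_D = C_D/C_{A0} = 0.4187/1.39 = 0.301.

0.301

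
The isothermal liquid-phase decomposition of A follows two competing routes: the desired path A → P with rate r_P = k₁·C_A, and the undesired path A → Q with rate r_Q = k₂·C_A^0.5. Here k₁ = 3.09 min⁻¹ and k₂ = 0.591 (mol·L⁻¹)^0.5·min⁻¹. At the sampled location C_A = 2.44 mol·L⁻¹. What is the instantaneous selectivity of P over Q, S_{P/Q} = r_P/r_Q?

S_{P/Q} = r_P/r_Q = (k₁·C_A)/(k₂·C_A^0.5) = (k₁/k₂)·C_A^0.5.
= (3.09×2.440) / (0.591×2.440^0.5) = 7.540/0.9232 = 8.17.
Since the desired path is higher order in A, keeping C_A high (PFR or concentrated feed) favours P.

8.17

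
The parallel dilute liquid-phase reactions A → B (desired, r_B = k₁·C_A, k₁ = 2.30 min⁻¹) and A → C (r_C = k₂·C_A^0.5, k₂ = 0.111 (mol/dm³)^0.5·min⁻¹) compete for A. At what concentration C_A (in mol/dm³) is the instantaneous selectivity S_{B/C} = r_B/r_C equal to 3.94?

S_{B/C} = (k₁/k₂)·C_A^0.5 ⇒ C_A = (S·k₂/k₁)^(2).
= (3.94×0.111/2.30)^(2) = (0.1901)^(2) = 0.0362 mol/dm³.

0.0362 mol/dm³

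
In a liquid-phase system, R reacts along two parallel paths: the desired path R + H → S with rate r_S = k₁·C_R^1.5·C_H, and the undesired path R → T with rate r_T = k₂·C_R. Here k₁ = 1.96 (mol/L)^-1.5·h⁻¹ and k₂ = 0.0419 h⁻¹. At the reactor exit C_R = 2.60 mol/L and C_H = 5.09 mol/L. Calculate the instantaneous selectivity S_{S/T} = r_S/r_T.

384

S_{S/T} = r_S/r_T = (k₁·C_R^1.5·C_H)/(k₂·C_R) = (k₁/k₂)·C_R^0.5·C_H.
= (1.96×2.600^1.5×5.090) / (0.0419×2.600) = 41.82/0.1089 = 384.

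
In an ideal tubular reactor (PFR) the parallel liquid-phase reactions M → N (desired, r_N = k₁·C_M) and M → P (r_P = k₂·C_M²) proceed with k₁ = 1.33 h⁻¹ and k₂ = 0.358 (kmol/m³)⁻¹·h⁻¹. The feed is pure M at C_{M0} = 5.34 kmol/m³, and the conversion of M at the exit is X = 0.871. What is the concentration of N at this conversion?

C_M = C_{M0}(1−X) = 0.6889 kmol/m³.
Along a PFR/batch, dC_N/dC_M = −r_N/(r_N+r_P) = −k₁/(k₁+k₂·C_M).
Integrating from C_{M0} to C_M: C_N = (1.33/0.358)·ln[(1.33+0.358·5.34)/(1.33+0.358·0.689)] = 3.715·ln(3.242/1.577) = 2.678 kmol/m³.

2.68 kmol/m³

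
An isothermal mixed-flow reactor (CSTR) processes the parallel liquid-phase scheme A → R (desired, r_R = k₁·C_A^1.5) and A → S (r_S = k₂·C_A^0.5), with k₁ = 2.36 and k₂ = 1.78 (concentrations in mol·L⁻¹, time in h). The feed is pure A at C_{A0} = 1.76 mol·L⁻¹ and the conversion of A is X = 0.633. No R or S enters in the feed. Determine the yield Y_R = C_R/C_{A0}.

0.292

Exit C_A = C_{A0}(1−X) = 1.76×0.367 = 0.6459 mol·L⁻¹.
In a CSTR the entire volume is at exit conditions, so r_R = 2.36×0.6459^1.5 = 1.225 and r_S = 1.78×0.6459^0.5 = 1.431.
Fraction of consumed A going to R: r_R/(r_R+r_S) = 0.4613.
C_R = 0.4613·C_{A0}·X = 0.4613×1.76×0.633 = 0.514 mol·L⁻¹; Y_R = C_R/C_{A0} = 0.292.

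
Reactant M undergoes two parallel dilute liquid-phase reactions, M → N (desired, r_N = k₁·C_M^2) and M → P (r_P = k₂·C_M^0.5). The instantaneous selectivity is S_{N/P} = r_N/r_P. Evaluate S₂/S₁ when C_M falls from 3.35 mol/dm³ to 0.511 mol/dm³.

0.0596

S_{N/P} = (k₁/k₂)·C_M^1.5, so S₂/S₁ = (C_{M,2}/C_{M,1})^1.5.
= (0.511/3.35)^1.5 = (0.1525)^1.5 = 0.0596.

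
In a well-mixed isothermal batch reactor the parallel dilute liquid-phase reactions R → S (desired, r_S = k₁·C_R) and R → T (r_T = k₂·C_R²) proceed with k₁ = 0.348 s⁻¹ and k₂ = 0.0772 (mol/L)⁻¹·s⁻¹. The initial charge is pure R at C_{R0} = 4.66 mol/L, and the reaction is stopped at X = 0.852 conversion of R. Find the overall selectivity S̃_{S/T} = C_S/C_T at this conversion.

1.81

C_R = C_{R0}(1−X) = 0.6897 mol/L.
Along a PFR/batch, dC_S/dC_R = −r_S/(r_S+r_T) = −k₁/(k₁+k₂·C_R).
Integrating from C_{R0} to C_R: C_S = (0.348/0.0772)·ln[(0.348+0.0772·4.66)/(0.348+0.0772·0.690)] = 4.508·ln(0.7078/0.4012) = 2.558 mol/L.
C_T = (C_{R0}−C_R)−C_S = 1.412 mol/L; S̃_{S/T} = 2.558/1.412 = 1.81.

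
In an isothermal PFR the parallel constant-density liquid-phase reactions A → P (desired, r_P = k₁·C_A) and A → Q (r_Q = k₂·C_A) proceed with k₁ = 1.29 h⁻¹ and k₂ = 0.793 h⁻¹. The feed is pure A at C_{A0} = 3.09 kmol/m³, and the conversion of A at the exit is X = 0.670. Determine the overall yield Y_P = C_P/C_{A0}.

0.415

C_A = C_{A0}(1−X) = 1.020 kmol/m³.
Both paths are first order in A, so the instantaneous fraction to P is constant: dC_P/d(−C_A) = k₁/(k₁+k₂) = 0.6193.
C_P = 0.6193·(C_{A0}−C_A) = 0.6193×2.070 = 1.28 kmol/m³.
Y_P = C_P/C_{A0} = 1.282/3.09 = 0.415.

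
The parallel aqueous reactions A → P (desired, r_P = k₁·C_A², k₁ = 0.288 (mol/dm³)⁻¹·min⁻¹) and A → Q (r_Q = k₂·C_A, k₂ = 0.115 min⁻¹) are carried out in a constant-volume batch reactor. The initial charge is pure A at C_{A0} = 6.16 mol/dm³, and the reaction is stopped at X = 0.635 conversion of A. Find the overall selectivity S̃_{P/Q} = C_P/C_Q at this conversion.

C_A = C_{A0}(1−X) = 2.248 mol/dm³.
Along a PFR/batch, dC_Q/dC_A = −r_Q/(r_P+r_Q) = −k₂/(k₂+k₁·C_A).
Integrating from C_{A0} to C_A: C_Q = (0.115/0.288)·ln[(0.115+0.288·6.16)/(0.115+0.288·2.25)] = 0.3993·ln(1.889/0.7625) = 0.3622 mol/dm³.
Then C_P = (C_{A0}−C_A) − C_Q = 3.912 − 0.3622 = 3.549 mol/dm³.
S̃_{P/Q} = C_P/C_Q = 3.549/0.3622 = 9.80.

9.80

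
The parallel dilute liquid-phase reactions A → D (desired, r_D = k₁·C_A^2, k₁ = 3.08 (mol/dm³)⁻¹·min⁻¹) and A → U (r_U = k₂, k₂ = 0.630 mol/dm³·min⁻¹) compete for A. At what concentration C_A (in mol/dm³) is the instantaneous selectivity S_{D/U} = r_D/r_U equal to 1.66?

S_{D/U} = (k₁/k₂)·C_A^2 ⇒ C_A = (S·k₂/k₁)^(0.5).
= (1.66×0.630/3.08)^(0.5) = (0.3395)^(0.5) = 0.583 mol/dm³.

0.583 mol/dm³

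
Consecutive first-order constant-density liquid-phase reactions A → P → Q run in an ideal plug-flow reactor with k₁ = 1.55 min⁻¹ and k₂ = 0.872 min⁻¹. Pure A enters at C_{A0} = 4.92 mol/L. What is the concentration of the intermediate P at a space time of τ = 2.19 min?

For first-order series with pure A initially, C_P(τ) = k₁C_{A0}/(k₂−k₁)·(e^(−k₁τ) − e^(−k₂τ)).
e^(−k₁τ) = e^(−1.55×2.19) = e^(−3.394) = 0.03356; e^(−k₂τ) = e^(−1.910) = 0.1481.
C_P = 1.55×4.92/(0.872−1.55) × (0.03356−0.1481) = (-11.25)×(-0.1146) = 1.289 mol/L.

1.29 mol/L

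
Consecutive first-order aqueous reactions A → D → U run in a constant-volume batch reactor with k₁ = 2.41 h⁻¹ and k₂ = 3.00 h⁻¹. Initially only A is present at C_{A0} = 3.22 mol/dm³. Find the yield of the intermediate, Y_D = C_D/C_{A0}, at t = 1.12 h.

0.133

The intermediate concentration in a first-order A→B→C sequence is C_D = k₁C_{A0}(e^(−k₁t) − e^(−k₂t))/(k₂−k₁).
e^(−k₁t) = e^(−2.41×1.12) = e^(−2.699) = 0.06726; e^(−k₂t) = e^(−3.360) = 0.03474.
C_D = 2.41×3.22/(3.00−2.41) × (0.06726−0.03474) = 13.15×0.03252 = 0.4278 mol/dm³.
Y_D = C_D/C_{A0} = 0.4278/3.22 = 0.133.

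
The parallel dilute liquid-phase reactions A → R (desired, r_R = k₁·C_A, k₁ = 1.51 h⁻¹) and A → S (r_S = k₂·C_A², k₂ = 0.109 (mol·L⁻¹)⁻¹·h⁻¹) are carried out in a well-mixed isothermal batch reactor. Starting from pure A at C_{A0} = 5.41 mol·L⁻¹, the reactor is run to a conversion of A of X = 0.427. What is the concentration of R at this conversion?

C_A = C_{A0}(1−X) = 3.100 mol·L⁻¹.
Along a PFR/batch, dC_R/dC_A = −r_R/(r_R+r_S) = −k₁/(k₁+k₂·C_A).
Integrating from C_{A0} to C_A: C_R = (1.51/0.109)·ln[(1.51+0.109·5.41)/(1.51+0.109·3.10)] = 13.85·ln(2.100/1.848) = 1.770 mol·L⁻¹.

1.77 mol·L⁻¹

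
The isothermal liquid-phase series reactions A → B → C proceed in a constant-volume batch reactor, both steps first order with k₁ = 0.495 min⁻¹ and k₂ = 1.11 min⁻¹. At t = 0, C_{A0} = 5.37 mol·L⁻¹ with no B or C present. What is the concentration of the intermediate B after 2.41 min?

The intermediate concentration in a first-order A→B→C sequence is C_B = k₁C_{A0}(e^(−k₁t) − e^(−k₂t))/(k₂−k₁).
e^(−k₁t) = e^(−0.495×2.41) = e^(−1.193) = 0.3033; e^(−k₂t) = e^(−2.675) = 0.06890.
C_B = 0.495×5.37/(1.11−0.495) × (0.3033−0.06890) = 4.322×0.2344 = 1.013 mol·L⁻¹.

1.01 mol·L⁻¹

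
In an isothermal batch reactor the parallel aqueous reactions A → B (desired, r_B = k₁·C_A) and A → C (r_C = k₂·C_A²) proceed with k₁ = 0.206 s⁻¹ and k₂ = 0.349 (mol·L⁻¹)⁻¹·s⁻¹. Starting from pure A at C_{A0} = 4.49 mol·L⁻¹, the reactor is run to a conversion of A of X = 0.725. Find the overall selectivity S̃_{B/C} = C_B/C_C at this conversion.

C_A = C_{A0}(1−X) = 1.235 mol·L⁻¹.
Along a PFR/batch, dC_B/dC_A = −r_B/(r_B+r_C) = −k₁/(k₁+k₂·C_A).
Integrating from C_{A0} to C_A: C_B = (0.206/0.349)·ln[(0.206+0.349·4.49)/(0.206+0.349·1.23)] = 0.5903·ln(1.773/0.6369) = 0.6043 mol·L⁻¹.
C_C = (C_{A0}−C_A)−C_B = 2.651 mol·L⁻¹; S̃_{B/C} = 0.6043/2.651 = 0.228.

0.228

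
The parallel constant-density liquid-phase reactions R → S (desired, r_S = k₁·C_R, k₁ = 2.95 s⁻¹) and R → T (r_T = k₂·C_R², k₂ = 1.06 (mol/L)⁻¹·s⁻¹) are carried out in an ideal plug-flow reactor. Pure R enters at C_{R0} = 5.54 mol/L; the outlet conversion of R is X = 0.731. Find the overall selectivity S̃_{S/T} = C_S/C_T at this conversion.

0.845

C_R = C_{R0}(1−X) = 1.490 mol/L.
Along a PFR/batch, dC_S/dC_R = −r_S/(r_S+r_T) = −k₁/(k₁+k₂·C_R).
Integrating from C_{R0} to C_R: C_S = (2.95/1.06)·ln[(2.95+1.06·5.54)/(2.95+1.06·1.49)] = 2.783·ln(8.822/4.530) = 1.855 mol/L.
C_T = (C_{R0}−C_R)−C_S = 2.194 mol/L; S̃_{S/T} = 1.855/2.194 = 0.845.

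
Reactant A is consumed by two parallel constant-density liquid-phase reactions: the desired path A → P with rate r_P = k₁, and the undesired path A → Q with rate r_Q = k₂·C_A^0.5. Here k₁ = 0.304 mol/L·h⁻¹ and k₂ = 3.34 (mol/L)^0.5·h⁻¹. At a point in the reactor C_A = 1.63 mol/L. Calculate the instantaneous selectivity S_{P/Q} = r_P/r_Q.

S_{P/Q} = r_P/r_Q = (k₁)/(k₂·C_A^0.5) = (k₁/k₂)·C_A^-0.5.
= (0.304) / (3.34×1.630^0.5) = 0.3040/4.264 = 0.0713.
The undesired path is higher order in A, so low C_A (CSTR or dilute feed) favours P.

0.0713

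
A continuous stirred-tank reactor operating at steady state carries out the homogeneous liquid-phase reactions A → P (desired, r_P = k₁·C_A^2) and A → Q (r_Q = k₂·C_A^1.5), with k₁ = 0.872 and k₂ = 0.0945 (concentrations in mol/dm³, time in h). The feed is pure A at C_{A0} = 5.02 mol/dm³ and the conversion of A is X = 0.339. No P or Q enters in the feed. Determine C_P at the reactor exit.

1.61 mol/dm³

Exit C_A = C_{A0}(1−X) = 5.02×0.661 = 3.318 mol/dm³.
In a CSTR the entire volume is at exit conditions, so r_P = 0.872×3.318^2 = 9.601 and r_Q = 0.0945×3.318^1.5 = 0.5712.
Fraction of consumed A going to P: r_P/(r_P+r_Q) = 0.9438.
C_P = 0.9438·C_{A0}·X = 0.9438×5.02×0.339 = 1.61 mol/dm³.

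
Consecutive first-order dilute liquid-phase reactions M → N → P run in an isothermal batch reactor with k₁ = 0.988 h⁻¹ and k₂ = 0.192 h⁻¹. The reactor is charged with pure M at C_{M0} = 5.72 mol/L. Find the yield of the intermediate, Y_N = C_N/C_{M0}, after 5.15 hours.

Solving the coupled first-order balances gives C_N(t) = [k₁/(k₂−k₁)]·C_{M0}·(e^(−k₁t) − e^(−k₂t)).
e^(−k₁t) = e^(−0.988×5.15) = e^(−5.088) = 0.006169; e^(−k₂t) = e^(−0.9888) = 0.3720.
C_N = 0.988×5.72/(0.192−0.988) × (0.006169−0.3720) = (-7.100)×(-0.3659) = 2.597 mol/L.
Y_N = C_N/C_{M0} = 2.597/5.72 = 0.454.

0.454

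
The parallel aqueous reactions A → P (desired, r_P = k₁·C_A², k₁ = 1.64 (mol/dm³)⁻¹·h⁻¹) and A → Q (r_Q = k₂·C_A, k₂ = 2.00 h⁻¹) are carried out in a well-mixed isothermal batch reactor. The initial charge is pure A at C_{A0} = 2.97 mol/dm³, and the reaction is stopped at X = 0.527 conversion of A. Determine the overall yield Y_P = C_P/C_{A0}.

C_A = C_{A0}(1−X) = 1.405 mol/dm³.
Along a PFR/batch, dC_Q/dC_A = −r_Q/(r_P+r_Q) = −k₂/(k₂+k₁·C_A).
Integrating from C_{A0} to C_A: C_Q = (2.00/1.64)·ln[(2.00+1.64·2.97)/(2.00+1.64·1.40)] = 1.220·ln(6.871/4.304) = 0.5704 mol/dm³.
Then C_P = (C_{A0}−C_A) − C_Q = 1.565 − 0.5704 = 0.9947 mol/dm³.
Y_P = C_P/C_{A0} = 0.9947/2.97 = 0.335.

0.335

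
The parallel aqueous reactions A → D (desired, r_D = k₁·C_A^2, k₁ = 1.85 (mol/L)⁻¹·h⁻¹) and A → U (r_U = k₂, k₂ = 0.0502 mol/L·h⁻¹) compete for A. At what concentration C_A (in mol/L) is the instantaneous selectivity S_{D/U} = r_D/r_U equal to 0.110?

S_{D/U} = (k₁/k₂)·C_A^2 ⇒ C_A = (S·k₂/k₁)^(0.5).
= (0.110×0.0502/1.85)^(0.5) = (0.002985)^(0.5) = 0.0546 mol/L.

0.0546 mol/L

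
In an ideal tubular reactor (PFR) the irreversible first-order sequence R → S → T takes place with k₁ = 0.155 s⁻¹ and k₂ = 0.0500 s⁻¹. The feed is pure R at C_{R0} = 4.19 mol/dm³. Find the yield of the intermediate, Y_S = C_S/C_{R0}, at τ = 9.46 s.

0.579

Solving the coupled first-order balances gives C_S(τ) = [k₁/(k₂−k₁)]·C_{R0}·(e^(−k₁τ) − e^(−k₂τ)).
e^(−k₁τ) = e^(−0.155×9.46) = e^(−1.466) = 0.2308; e^(−k₂τ) = e^(−0.4730) = 0.6231.
C_S = 0.155×4.19/(0.0500−0.155) × (0.2308−0.6231) = (-6.185)×(-0.3924) = 2.427 mol/dm³.
Y_S = C_S/C_{R0} = 2.427/4.19 = 0.579.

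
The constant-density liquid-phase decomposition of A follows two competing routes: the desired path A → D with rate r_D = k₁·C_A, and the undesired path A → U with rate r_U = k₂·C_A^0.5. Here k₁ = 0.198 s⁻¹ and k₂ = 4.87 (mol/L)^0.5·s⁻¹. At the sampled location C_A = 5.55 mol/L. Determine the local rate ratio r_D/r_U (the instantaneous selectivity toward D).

0.0958

S_{D/U} = r_D/r_U = (k₁·C_A)/(k₂·C_A^0.5) = (k₁/k₂)·C_A^0.5.
= (0.198×5.550) / (4.87×5.550^0.5) = 1.099/11.47 = 0.0958.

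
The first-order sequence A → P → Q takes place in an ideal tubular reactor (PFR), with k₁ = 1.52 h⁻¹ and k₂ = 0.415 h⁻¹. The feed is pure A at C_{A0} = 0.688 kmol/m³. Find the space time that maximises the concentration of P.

1.17 h

Setting dC_P/dτ = 0 gives τ_opt = ln(k₂/k₁)/(k₂−k₁).
= ln(0.415/1.52)/(0.415−1.52) = ln(0.2730)/-1.105 = -1.298/-1.105 = 1.17 h.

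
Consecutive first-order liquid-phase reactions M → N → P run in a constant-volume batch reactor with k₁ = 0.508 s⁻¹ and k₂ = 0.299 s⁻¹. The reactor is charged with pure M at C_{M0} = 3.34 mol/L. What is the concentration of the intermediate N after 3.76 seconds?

1.44 mol/L

For first-order series with pure M initially, C_N(t) = k₁C_{M0}/(k₂−k₁)·(e^(−k₁t) − e^(−k₂t)).
e^(−k₁t) = e^(−0.508×3.76) = e^(−1.910) = 0.1481; e^(−k₂t) = e^(−1.124) = 0.3249.
C_N = 0.508×3.34/(0.299−0.508) × (0.1481−0.3249) = (-8.118)×(-0.1768) = 1.436 mol/L.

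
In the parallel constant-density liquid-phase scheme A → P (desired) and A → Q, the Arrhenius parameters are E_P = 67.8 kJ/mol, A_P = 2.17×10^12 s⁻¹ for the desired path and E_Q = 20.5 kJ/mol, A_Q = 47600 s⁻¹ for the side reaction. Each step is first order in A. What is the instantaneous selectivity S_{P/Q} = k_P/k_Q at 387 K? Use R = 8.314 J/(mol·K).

k_P/k_Q = (A_P/A_Q)·exp[−(E_P−E_Q)/(RT)] = (A_P/A_Q)·exp[(E_Q−E_P)/(RT)].
(E_Q−E_P)/(RT) = (20.5−67.8)×10³/(8.314×387) = -47300/3218 = -14.70.
k_P/k_Q = (2.17×10^12/47600)·exp(-14.70) = 4.559×10^7 × 4.126×10^-7 = 18.8.
Since E_P > E_Q, raising the temperature improves selectivity toward P.

18.8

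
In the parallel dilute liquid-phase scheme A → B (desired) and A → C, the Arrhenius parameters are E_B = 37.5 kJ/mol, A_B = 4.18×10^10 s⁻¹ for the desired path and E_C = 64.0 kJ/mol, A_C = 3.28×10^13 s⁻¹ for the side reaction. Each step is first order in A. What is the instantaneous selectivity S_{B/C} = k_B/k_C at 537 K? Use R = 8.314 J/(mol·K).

With equal orders, S_{B/C} = k_B/k_C = (A_B/A_C)·exp[(E_C−E_B)/(RT)].
(E_C−E_B)/(RT) = (64.0−37.5)×10³/(8.314×537) = 26500/4465 = 5.936.
k_B/k_C = (4.18×10^10/3.28×10^13)·exp(5.936) = 0.001274 × 378.3 = 0.482.
Since E_B < E_C, lowering the temperature improves selectivity toward B.

0.482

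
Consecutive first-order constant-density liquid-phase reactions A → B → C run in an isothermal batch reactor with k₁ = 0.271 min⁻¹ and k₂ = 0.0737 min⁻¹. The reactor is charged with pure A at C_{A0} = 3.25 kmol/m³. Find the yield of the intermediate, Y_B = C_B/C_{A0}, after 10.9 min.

0.544

For first-order series with pure A initially, C_B(t) = k₁C_{A0}/(k₂−k₁)·(e^(−k₁t) − e^(−k₂t)).
e^(−k₁t) = e^(−0.271×10.9) = e^(−2.954) = 0.05214; e^(−k₂t) = e^(−0.8033) = 0.4478.
C_B = 0.271×3.25/(0.0737−0.271) × (0.05214−0.4478) = (-4.464)×(-0.3957) = 1.766 kmol/m³.
Y_B = C_B/C_{A0} = 1.766/3.25 = 0.544.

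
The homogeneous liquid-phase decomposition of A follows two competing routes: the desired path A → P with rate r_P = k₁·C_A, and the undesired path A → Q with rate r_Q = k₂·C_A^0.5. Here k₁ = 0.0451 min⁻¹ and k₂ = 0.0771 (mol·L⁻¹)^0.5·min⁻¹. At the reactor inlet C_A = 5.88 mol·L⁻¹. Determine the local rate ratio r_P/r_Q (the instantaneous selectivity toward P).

1.42

S_{P/Q} = r_P/r_Q = (k₁·C_A)/(k₂·C_A^0.5) = (k₁/k₂)·C_A^0.5.
= (0.0451×5.880) / (0.0771×5.880^0.5) = 0.2652/0.1870 = 1.42.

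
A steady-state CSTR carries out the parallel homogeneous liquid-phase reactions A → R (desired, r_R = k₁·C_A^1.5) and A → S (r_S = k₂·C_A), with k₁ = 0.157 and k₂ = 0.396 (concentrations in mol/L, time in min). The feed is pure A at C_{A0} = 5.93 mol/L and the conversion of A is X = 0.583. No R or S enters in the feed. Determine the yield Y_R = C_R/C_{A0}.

0.224

Exit C_A = C_{A0}(1−X) = 5.93×0.417 = 2.473 mol/L.
A CSTR operates uniformly at the exit composition, giving r_R = 0.6105 and r_S = 0.9792 (each k·C_A^n at C_A = 2.473).
Fraction of consumed A going to R: r_R/(r_R+r_S) = 0.3840.
C_R = 0.3840·C_{A0}·X = 0.3840×5.93×0.583 = 1.33 mol/L; Y_R = C_R/C_{A0} = 0.224.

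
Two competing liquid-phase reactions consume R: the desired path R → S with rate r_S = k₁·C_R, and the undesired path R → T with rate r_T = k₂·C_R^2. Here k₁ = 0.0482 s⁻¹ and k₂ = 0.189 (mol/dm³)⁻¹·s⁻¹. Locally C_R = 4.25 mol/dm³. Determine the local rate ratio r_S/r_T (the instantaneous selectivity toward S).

S_{S/T} = r_S/r_T = (k₁·C_R)/(k₂·C_R^2) = (k₁/k₂)·C_R⁻¹.
= (0.0482×4.250) / (0.189×4.250^2) = 0.2049/3.414 = 0.0600.
The undesired path is higher order in R, so low C_R (CSTR or dilute feed) favours S.

0.0600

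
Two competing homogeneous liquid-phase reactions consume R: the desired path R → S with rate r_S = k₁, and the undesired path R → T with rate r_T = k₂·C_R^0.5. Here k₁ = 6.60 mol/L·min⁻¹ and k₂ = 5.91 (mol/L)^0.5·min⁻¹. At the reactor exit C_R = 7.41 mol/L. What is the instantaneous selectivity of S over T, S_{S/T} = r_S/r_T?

0.410

S_{S/T} = r_S/r_T = (k₁)/(k₂·C_R^0.5) = (k₁/k₂)·C_R^-0.5.
= (6.60) / (5.91×7.410^0.5) = 6.600/16.09 = 0.410.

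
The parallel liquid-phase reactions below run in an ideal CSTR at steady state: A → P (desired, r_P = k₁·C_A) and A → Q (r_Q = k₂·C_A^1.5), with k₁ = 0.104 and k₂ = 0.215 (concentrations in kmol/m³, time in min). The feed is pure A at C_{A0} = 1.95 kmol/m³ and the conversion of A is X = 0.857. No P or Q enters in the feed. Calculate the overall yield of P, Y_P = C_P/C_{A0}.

Exit C_A = C_{A0}(1−X) = 1.95×0.143 = 0.2789 kmol/m³.
Rates in a CSTR are evaluated at the outlet concentration: r_P = 0.104×0.2789 = 0.02900, r_Q = 0.215×0.2789^1.5 = 0.03166.
Fraction of consumed A going to P: r_P/(r_P+r_Q) = 0.4781.
C_P = 0.4781·C_{A0}·X = 0.4781×1.95×0.857 = 0.799 kmol/m³; Y_P = C_P/C_{A0} = 0.410.

0.410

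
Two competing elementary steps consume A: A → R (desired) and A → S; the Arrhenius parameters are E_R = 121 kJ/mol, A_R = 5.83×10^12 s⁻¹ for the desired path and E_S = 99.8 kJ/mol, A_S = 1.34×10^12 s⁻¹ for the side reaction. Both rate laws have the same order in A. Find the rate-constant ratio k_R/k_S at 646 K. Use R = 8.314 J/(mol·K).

Since both paths have the same order in A, the concentration cancels and S_{R/S} = k_R/k_S = (A_R/A_S)·exp[(E_S−E_R)/(RT)].
(E_S−E_R)/(RT) = (99.8−121)×10³/(8.314×646) = -21200/5371 = -3.947.
k_R/k_S = (5.83×10^12/1.34×10^12)·exp(-3.947) = 4.351 × 0.01931 = 0.0840.
Since E_R > E_S, raising the temperature improves selectivity toward R.

0.0840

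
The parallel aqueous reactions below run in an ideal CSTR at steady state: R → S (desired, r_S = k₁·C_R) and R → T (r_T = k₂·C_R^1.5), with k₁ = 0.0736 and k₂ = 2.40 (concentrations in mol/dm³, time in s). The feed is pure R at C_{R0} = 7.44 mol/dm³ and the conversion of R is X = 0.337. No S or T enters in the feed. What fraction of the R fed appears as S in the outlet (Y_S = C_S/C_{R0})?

0.00459

Exit C_R = C_{R0}(1−X) = 7.44×0.663 = 4.933 mol/dm³.
In a CSTR the entire volume is at exit conditions, so r_S = 0.0736×4.933 = 0.3630 and r_T = 2.40×4.933^1.5 = 26.29.
Fraction of consumed R going to S: r_S/(r_S+r_T) = 0.01362.
C_S = 0.01362·C_{R0}·X = 0.01362×7.44×0.337 = 0.0341 mol/dm³; Y_S = C_S/C_{R0} = 0.00459.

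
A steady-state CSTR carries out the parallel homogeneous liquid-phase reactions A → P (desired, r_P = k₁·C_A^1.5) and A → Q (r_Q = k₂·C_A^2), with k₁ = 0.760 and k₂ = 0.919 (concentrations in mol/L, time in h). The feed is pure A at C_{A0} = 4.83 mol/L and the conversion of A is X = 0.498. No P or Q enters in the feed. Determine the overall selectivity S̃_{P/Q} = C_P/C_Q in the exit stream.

Exit C_A = C_{A0}(1−X) = 4.83×0.502 = 2.425 mol/L.
A CSTR operates uniformly at the exit composition, giving r_P = 2.869 and r_Q = 5.403 (each k·C_A^n at C_A = 2.425).
Overall selectivity = C_P/C_Q = r_Pτ/(r_Qτ) = r_P/r_Q = 0.531.

0.531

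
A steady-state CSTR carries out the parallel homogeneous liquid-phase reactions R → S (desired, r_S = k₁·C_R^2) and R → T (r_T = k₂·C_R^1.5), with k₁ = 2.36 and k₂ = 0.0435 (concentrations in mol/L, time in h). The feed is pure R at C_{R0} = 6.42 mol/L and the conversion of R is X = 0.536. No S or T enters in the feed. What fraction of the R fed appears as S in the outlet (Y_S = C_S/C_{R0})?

Exit C_R = C_{R0}(1−X) = 6.42×0.464 = 2.979 mol/L.
In a CSTR the entire volume is at exit conditions, so r_S = 2.36×2.979^2 = 20.94 and r_T = 0.0435×2.979^1.5 = 0.2236.
Fraction of consumed R going to S: r_S/(r_S+r_T) = 0.9894.
C_S = 0.9894·C_{R0}·X = 0.9894×6.42×0.536 = 3.40 mol/L; Y_S = C_S/C_{R0} = 0.530.

0.530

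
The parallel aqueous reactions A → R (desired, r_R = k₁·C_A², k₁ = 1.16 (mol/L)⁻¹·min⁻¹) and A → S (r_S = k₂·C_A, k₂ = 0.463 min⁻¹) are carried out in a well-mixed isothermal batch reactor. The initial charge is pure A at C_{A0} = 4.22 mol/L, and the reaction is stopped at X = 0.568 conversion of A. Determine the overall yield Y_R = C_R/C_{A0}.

C_A = C_{A0}(1−X) = 1.823 mol/L.
Along a PFR/batch, dC_S/dC_A = −r_S/(r_R+r_S) = −k₂/(k₂+k₁·C_A).
Integrating from C_{A0} to C_A: C_S = (0.463/1.16)·ln[(0.463+1.16·4.22)/(0.463+1.16·1.82)] = 0.3991·ln(5.358/2.578) = 0.2921 mol/L.
Then C_R = (C_{A0}−C_A) − C_S = 2.397 − 0.2921 = 2.105 mol/L.
Y_R = C_R/C_{A0} = 2.105/4.22 = 0.499.

0.499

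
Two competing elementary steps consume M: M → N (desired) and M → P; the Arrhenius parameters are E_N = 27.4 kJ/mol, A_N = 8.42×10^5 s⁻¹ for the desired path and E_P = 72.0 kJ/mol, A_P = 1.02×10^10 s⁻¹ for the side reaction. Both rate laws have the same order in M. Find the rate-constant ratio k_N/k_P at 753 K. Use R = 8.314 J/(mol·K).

0.102

k_N/k_P = (A_N/A_P)·exp[−(E_N−E_P)/(RT)] = (A_N/A_P)·exp[(E_P−E_N)/(RT)].
(E_P−E_N)/(RT) = (72.0−27.4)×10³/(8.314×753) = 44600/6260 = 7.124.
k_N/k_P = (8.42×10^5/1.02×10^10)·exp(7.124) = 8.255×10^-5 × 1242 = 0.102.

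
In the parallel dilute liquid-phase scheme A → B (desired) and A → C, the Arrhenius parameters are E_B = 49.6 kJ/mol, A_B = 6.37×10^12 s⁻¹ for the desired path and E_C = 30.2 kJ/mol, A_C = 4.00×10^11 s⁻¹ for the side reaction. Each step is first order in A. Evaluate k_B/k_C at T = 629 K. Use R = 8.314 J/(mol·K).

0.390

With equal orders, S_{B/C} = k_B/k_C = (A_B/A_C)·exp[(E_C−E_B)/(RT)].
(E_C−E_B)/(RT) = (30.2−49.6)×10³/(8.314×629) = -19400/5230 = -3.710.
k_B/k_C = (6.37×10^12/4.00×10^11)·exp(-3.710) = 15.93 × 0.02448 = 0.390.
Since E_B > E_C, raising the temperature improves selectivity toward B.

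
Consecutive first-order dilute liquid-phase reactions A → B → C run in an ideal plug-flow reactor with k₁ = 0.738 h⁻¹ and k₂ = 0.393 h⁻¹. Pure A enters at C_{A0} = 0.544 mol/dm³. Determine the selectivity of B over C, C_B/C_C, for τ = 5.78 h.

0.240

Solving the coupled first-order balances gives C_B(τ) = [k₁/(k₂−k₁)]·C_{A0}·(e^(−k₁τ) − e^(−k₂τ)).
e^(−k₁τ) = e^(−0.738×5.78) = e^(−4.266) = 0.01404; e^(−k₂τ) = e^(−2.272) = 0.1032.
C_B = 0.738×0.544/(0.393−0.738) × (0.01404−0.1032) = (-1.164)×(-0.08911) = 0.1037 mol/dm³.
C_A = C_{A0}e^(−k₁τ) = 0.007639 mol/dm³, so C_C = C_{A0}−C_A−C_B = 0.4327 mol/dm³; C_B/C_C = 0.240.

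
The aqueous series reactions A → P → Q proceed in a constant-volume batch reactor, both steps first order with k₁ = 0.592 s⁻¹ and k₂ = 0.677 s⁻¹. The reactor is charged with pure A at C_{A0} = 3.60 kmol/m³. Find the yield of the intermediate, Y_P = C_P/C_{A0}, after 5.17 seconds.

For first-order series with pure A initially, C_P(t) = k₁C_{A0}/(k₂−k₁)·(e^(−k₁t) − e^(−k₂t)).
e^(−k₁t) = e^(−0.592×5.17) = e^(−3.061) = 0.04686; e^(−k₂t) = e^(−3.500) = 0.03019.
C_P = 0.592×3.60/(0.677−0.592) × (0.04686−0.03019) = 25.07×0.01666 = 0.4178 kmol/m³.
Y_P = C_P/C_{A0} = 0.4178/3.60 = 0.116.

0.116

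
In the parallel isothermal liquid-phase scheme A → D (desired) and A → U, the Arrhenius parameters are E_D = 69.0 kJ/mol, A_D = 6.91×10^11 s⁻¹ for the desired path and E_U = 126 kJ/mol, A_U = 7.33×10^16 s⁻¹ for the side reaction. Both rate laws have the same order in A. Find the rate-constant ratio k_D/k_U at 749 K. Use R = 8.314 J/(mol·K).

With equal orders, S_{D/U} = k_D/k_U = (A_D/A_U)·exp[(E_U−E_D)/(RT)].
(E_U−E_D)/(RT) = (126−69.0)×10³/(8.314×749) = 57000/6227 = 9.153.
k_D/k_U = (6.91×10^11/7.33×10^16)·exp(9.153) = 9.427×10^-6 × 9447 = 0.0891.
Since E_D < E_U, lowering the temperature improves selectivity toward D.

0.0891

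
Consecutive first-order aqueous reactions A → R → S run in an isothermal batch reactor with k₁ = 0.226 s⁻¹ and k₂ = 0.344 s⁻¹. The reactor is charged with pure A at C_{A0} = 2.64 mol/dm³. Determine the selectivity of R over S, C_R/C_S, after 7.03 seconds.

0.383

The intermediate concentration in a first-order A→B→C sequence is C_R = k₁C_{A0}(e^(−k₁t) − e^(−k₂t))/(k₂−k₁).
e^(−k₁t) = e^(−0.226×7.03) = e^(−1.589) = 0.2042; e^(−k₂t) = e^(−2.418) = 0.08907.
C_R = 0.226×2.64/(0.344−0.226) × (0.2042−0.08907) = 5.056×0.1151 = 0.5820 mol/dm³.
C_A = C_{A0}e^(−k₁t) = 0.5390 mol/dm³, so C_S = C_{A0}−C_A−C_R = 1.519 mol/dm³; C_R/C_S = 0.383.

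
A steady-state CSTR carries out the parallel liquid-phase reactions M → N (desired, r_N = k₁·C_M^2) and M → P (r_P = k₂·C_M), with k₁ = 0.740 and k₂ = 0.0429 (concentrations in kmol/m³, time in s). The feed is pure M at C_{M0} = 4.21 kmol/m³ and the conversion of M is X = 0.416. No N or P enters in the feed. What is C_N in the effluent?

Exit C_M = C_{M0}(1−X) = 4.21×0.584 = 2.459 kmol/m³.
Rates in a CSTR are evaluated at the outlet concentration: r_N = 0.740×2.459^2 = 4.473, r_P = 0.0429×2.459 = 0.1055.
Fraction of consumed M going to N: r_N/(r_N+r_P) = 0.9770.
C_N = 0.9770·C_{M0}·X = 0.9770×4.21×0.416 = 1.71 kmol/m³.

1.71 kmol/m³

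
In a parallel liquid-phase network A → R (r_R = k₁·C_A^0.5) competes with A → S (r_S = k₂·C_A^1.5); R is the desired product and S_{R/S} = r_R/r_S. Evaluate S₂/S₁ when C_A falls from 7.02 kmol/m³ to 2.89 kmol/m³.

S_{R/S} = (k₁/k₂)·C_A⁻¹, so S₂/S₁ = (C_{A,2}/C_{A,1})⁻¹.
= 7.02/2.89 = 2.43.

2.43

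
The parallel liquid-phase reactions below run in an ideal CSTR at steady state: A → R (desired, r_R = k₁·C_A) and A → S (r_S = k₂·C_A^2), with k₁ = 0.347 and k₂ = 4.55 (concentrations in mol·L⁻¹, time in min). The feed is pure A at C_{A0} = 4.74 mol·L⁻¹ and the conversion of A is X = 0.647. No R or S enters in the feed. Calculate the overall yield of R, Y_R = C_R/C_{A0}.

Exit C_A = C_{A0}(1−X) = 4.74×0.353 = 1.673 mol·L⁻¹.
In a CSTR the entire volume is at exit conditions, so r_R = 0.347×1.673 = 0.5806 and r_S = 4.55×1.673^2 = 12.74.
Fraction of consumed A going to R: r_R/(r_R+r_S) = 0.04359.
C_R = 0.04359·C_{A0}·X = 0.04359×4.74×0.647 = 0.134 mol·L⁻¹; Y_R = C_R/C_{A0} = 0.0282.

0.0282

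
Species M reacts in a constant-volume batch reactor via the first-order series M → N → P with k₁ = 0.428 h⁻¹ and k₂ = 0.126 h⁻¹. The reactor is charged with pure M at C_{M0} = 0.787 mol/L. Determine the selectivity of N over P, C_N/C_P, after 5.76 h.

1.62

The intermediate concentration in a first-order A→B→C sequence is C_N = k₁C_{M0}(e^(−k₁t) − e^(−k₂t))/(k₂−k₁).
e^(−k₁t) = e^(−0.428×5.76) = e^(−2.465) = 0.08499; e^(−k₂t) = e^(−0.7258) = 0.4840.
C_N = 0.428×0.787/(0.126−0.428) × (0.08499−0.4840) = (-1.115)×(-0.3990) = 0.4450 mol/L.
C_M = C_{M0}e^(−k₁t) = 0.06688 mol/L, so C_P = C_{M0}−C_M−C_N = 0.2751 mol/L; C_N/C_P = 1.62.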